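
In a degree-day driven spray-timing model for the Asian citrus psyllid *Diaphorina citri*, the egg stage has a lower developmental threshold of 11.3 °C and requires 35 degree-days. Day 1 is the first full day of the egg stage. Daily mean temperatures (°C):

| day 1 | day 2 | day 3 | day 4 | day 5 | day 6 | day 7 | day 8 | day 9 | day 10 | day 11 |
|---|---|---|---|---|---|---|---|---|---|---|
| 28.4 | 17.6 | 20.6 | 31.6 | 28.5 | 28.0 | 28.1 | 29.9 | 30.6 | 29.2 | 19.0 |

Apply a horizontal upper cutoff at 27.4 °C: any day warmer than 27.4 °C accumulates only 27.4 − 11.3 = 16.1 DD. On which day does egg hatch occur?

day 4

Daily DD above 11.3 °C (capped at 16.1): 16.1, 6.3, 9.3, 16.1, 16.1, 16.1, 16.1, 16.1, 16.1, 16.1, 7.7.
Cumulative: 16.1, 22.4, 31.7, 47.8, 63.9, 80.0, 96.1, 112.2, 128.3, 144.4, 152.1.
The total first reaches 35 DD on day 4.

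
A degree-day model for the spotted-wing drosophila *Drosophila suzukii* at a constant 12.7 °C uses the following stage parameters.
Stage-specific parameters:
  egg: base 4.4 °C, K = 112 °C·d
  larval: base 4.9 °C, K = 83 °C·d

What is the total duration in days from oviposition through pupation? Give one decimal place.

egg: 112 / (12.7 − 4.4) = 112 / 8.3 = 13.494 d.
larval: 83 / (12.7 − 4.9) = 83 / 7.8 = 10.641 d.
Sum = 24.135 ≈ 24.1 days.

24.1 days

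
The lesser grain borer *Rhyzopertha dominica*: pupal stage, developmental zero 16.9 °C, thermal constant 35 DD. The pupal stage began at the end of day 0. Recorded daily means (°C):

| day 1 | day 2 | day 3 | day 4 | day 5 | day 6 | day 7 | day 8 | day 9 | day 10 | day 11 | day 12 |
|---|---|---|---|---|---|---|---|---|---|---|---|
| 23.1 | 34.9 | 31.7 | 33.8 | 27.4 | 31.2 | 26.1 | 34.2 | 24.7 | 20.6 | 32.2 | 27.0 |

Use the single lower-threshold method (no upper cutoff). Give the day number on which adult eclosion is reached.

Daily DD above 16.9 °C: 6.2, 18.0, 14.8, 16.9, 10.5, 14.3, 9.2, 17.3, 7.8, 3.7, 15.3, 10.1.
Cumulative: 6.2, 24.2, 39.0, 55.9, 66.4, 80.7, 89.9, 107.2, 115.0, 118.7, 134.0, 144.1.
The total first reaches 35 DD on day 3.

day 3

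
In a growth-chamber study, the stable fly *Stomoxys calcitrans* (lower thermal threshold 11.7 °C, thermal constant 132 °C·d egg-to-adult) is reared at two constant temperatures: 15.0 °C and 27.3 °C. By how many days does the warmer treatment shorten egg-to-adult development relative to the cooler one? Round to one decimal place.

At 15.0 °C: 132 / (15.0 − 11.7) = 132 / 3.3 = 40.000 d.
At 27.3 °C: 132 / (27.3 − 11.7) = 132 / 15.6 = 8.462 d.
Difference = |40.000 − 8.462| = 31.538 ≈ 31.5 days.

31.5 days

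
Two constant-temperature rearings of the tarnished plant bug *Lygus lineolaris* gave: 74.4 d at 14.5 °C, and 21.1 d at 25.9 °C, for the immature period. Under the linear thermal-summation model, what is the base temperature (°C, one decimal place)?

10.0 °C

Under the model K = D·(T − T_b), so D₁·(T₁ − T_b) = D₂·(T₂ − T_b).
74.4·(14.5 − T_b) = 21.1·(25.9 − T_b)
T_b = (74.4·14.5 − 21.1·25.9) / (74.4 − 21.1) = 532.31 / 53.3 = 9.987 °C ≈ 10.0 °C.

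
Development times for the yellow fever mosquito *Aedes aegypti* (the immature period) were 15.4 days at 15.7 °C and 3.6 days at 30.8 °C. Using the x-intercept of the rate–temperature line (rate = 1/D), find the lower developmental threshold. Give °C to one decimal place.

Under the model K = D·(T − T_b), so D₁·(T₁ − T_b) = D₂·(T₂ − T_b).
15.4·(15.7 − T_b) = 3.6·(30.8 − T_b)
T_b = (15.4·15.7 − 3.6·30.8) / (15.4 − 3.6) = 130.90 / 11.8 = 11.093 °C ≈ 11.1 °C.

11.1 °C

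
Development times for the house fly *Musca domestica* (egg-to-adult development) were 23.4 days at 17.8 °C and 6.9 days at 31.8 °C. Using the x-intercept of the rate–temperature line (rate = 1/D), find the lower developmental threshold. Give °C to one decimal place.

Equal thermal constants: D₁(T₁ − T_b) = D₂(T₂ − T_b).
23.4·(17.8 − T_b) = 6.9·(31.8 − T_b)
T_b = (23.4·17.8 − 6.9·31.8) / (23.4 − 6.9) = 197.10 / 16.5 = 11.945 °C ≈ 11.9 °C.

11.9 °C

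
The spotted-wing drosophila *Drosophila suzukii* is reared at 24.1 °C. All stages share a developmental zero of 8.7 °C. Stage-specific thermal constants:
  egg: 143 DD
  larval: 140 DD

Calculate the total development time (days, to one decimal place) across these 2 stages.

Daily accumulation at 24.1 °C = 24.1 − 8.7 = 15.4 DD/day.
Total K = 143 + 140 = 283 DD.
Total duration = 283 / 15.4 = 18.377 ≈ 18.4 days.

18.4 days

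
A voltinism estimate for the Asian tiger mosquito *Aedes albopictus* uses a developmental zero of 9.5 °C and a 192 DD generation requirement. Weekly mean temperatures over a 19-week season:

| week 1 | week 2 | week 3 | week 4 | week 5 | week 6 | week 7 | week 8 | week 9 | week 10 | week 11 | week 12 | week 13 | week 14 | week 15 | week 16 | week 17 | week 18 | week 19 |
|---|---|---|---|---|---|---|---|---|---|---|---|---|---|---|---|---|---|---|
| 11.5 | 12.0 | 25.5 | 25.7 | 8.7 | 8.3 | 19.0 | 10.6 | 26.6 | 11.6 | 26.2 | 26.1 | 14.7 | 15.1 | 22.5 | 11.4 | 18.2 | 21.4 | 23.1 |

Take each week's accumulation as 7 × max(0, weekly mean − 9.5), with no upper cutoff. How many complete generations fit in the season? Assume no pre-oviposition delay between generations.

Weekly DD (7 × max(0, T̄ − 9.5)): 14.0, 17.5, 112.0, 113.4, 0.0, 0.0, 66.5, 7.7, 119.7, 14.7, 116.9, 116.2, 36.4, 39.2, 91.0, 13.3, 60.9, 83.3, 95.2.
Season total = 1117.9 DD.
Complete generations = ⌊1117.9 / 192⌋ = 5.

5 generations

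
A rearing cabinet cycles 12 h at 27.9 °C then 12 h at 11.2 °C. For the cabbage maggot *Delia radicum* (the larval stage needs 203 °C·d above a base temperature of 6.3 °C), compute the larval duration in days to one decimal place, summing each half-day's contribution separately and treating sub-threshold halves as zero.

15.3 days

Day half: max(0, 27.9 − 6.3) × 0.5 = 21.6 × 0.5 = 10.80 DD.
Night half: max(0, 11.2 − 6.3) × 0.5 = 4.9 × 0.5 = 2.45 DD.
Per 24 h: 13.25 DD/day.
Duration = 203 / 13.25 = 15.321 ≈ 15.3 days.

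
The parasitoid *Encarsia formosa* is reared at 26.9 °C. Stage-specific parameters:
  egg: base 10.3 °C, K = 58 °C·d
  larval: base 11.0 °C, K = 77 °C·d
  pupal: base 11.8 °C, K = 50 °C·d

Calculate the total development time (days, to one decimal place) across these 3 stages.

11.6 days

egg: 58 / (26.9 − 10.3) = 58 / 16.6 = 3.494 d.
larval: 77 / (26.9 − 11.0) = 77 / 15.9 = 4.843 d.
pupal: 50 / (26.9 − 11.8) = 50 / 15.1 = 3.311 d.
Sum = 11.648 ≈ 11.6 days.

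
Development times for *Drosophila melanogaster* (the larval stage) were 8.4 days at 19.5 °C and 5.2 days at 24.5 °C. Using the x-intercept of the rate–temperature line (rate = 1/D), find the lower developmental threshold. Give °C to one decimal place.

11.4 °C

Equal thermal constants: D₁(T₁ − T_b) = D₂(T₂ − T_b).
8.4·(19.5 − T_b) = 5.2·(24.5 − T_b)
T_b = (8.4·19.5 − 5.2·24.5) / (8.4 − 5.2) = 36.40 / 3.2 = 11.375 °C ≈ 11.4 °C.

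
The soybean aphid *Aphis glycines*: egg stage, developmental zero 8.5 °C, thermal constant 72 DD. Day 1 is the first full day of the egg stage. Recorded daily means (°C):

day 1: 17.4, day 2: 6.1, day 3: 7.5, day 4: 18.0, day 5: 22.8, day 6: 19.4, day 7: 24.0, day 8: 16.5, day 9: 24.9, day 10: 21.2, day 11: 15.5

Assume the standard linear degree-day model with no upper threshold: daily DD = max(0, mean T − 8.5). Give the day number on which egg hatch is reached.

Daily DD above 8.5 °C: 8.9, 0.0, 0.0, 9.5, 14.3, 10.9, 15.5, 8.0, 16.4, 12.7, 7.0.
Cumulative: 8.9, 8.9, 8.9, 18.4, 32.7, 43.6, 59.1, 67.1, 83.5, 96.2, 103.2.
The total first reaches 72 DD on day 9.

day 9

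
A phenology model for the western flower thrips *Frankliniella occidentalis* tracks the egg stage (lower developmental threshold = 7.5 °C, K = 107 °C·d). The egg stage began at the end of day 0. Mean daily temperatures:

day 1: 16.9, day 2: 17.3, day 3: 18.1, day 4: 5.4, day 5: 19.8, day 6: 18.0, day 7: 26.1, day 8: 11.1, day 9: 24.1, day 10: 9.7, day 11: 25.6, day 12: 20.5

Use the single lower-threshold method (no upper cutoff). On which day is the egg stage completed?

day 11

Daily DD above 7.5 °C: 9.4, 9.8, 10.6, 0.0, 12.3, 10.5, 18.6, 3.6, 16.6, 2.2, 18.1, 13.0.
Cumulative: 9.4, 19.2, 29.8, 29.8, 42.1, 52.6, 71.2, 74.8, 91.4, 93.6, 111.7, 124.7.
The total first reaches 107 DD on day 11.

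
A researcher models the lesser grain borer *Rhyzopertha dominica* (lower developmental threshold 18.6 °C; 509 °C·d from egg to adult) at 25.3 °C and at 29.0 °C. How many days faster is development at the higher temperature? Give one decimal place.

At 25.3 °C: 509 / (25.3 − 18.6) = 509 / 6.7 = 75.970 d.
At 29.0 °C: 509 / (29.0 − 18.6) = 509 / 10.4 = 48.942 d.
Difference = |75.970 − 48.942| = 27.028 ≈ 27.0 days.

27.0 days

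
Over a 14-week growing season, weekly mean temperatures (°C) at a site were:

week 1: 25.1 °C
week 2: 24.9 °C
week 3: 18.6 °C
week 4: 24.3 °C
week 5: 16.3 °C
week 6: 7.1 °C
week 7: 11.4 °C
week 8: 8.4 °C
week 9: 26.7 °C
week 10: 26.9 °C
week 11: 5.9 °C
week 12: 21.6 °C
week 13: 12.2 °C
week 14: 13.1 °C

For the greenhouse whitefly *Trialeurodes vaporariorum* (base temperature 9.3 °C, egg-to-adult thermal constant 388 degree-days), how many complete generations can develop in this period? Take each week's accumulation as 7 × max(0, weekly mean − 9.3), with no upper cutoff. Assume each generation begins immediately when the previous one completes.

Weekly DD (7 × max(0, T̄ − 9.3)): 110.6, 109.2, 65.1, 105.0, 49.0, 0.0, 14.7, 0.0, 121.8, 123.2, 0.0, 86.1, 20.3, 26.6.
Season total = 831.6 DD.
Complete generations = ⌊831.6 / 388⌋ = 2.

2 generations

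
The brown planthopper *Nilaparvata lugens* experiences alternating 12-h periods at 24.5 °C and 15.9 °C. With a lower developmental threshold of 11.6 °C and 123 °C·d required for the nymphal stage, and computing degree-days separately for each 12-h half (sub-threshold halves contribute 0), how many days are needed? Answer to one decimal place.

Day half: max(0, 24.5 − 11.6) × 0.5 = 12.9 × 0.5 = 6.45 DD.
Night half: max(0, 15.9 − 11.6) × 0.5 = 4.3 × 0.5 = 2.15 DD.
Per 24 h: 8.60 DD/day.
Duration = 123 / 8.60 = 14.302 ≈ 14.3 days.

14.3 days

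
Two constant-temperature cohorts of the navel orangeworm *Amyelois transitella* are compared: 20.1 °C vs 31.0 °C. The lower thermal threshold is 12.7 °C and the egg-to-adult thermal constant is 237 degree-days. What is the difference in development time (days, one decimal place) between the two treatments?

At 20.1 °C: 237 / (20.1 − 12.7) = 237 / 7.4 = 32.027 d.
At 31.0 °C: 237 / (31.0 − 12.7) = 237 / 18.3 = 12.951 d.
Difference = |32.027 − 12.951| = 19.076 ≈ 19.1 days.

19.1 days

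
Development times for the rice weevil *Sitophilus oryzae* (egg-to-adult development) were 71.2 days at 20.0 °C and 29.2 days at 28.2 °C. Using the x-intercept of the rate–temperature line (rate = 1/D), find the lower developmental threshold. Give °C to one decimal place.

14.3 °C

Under the model K = D·(T − T_b), so D₁·(T₁ − T_b) = D₂·(T₂ − T_b).
71.2·(20.0 − T_b) = 29.2·(28.2 − T_b)
T_b = (71.2·20.0 − 29.2·28.2) / (71.2 − 29.2) = 600.56 / 42.0 = 14.299 °C ≈ 14.3 °C.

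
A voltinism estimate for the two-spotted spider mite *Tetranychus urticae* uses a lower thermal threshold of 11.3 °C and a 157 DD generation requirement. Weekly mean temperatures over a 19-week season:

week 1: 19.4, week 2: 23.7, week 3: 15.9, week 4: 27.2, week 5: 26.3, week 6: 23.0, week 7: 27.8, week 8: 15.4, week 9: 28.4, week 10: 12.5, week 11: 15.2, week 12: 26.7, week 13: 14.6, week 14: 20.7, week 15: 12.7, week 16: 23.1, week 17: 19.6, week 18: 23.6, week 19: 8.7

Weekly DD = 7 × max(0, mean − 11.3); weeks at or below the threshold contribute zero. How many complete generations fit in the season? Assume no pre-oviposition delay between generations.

7 generations

Weekly DD (7 × max(0, T̄ − 11.3)): 56.7, 86.8, 32.2, 111.3, 105.0, 81.9, 115.5, 28.7, 119.7, 8.4, 27.3, 107.8, 23.1, 65.8, 9.8, 82.6, 58.1, 86.1, 0.0.
Season total = 1206.8 DD.
Complete generations = ⌊1206.8 / 157⌋ = 7.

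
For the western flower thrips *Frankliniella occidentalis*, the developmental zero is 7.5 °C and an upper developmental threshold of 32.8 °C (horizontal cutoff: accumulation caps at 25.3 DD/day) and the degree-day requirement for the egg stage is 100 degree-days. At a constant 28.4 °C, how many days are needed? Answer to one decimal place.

Daily accumulation = 28.4 − 7.5 = 20.9 DD/day.
Duration = 100 / 20.9 = 4.785 ≈ 4.8 days.

4.8 days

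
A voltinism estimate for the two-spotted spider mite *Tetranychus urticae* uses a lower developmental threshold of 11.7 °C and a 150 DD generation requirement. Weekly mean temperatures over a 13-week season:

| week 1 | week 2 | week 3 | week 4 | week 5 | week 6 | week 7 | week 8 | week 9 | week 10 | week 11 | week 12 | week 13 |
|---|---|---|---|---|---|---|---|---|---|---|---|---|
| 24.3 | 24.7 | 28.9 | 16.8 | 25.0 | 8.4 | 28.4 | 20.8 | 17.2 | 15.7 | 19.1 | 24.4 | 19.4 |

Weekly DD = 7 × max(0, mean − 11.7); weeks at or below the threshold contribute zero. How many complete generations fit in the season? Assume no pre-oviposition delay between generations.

Weekly DD (7 × max(0, T̄ − 11.7)): 88.2, 91.0, 120.4, 35.7, 93.1, 0.0, 116.9, 63.7, 38.5, 28.0, 51.8, 88.9, 53.9.
Season total = 870.1 DD.
Complete generations = ⌊870.1 / 150⌋ = 5.

5 generations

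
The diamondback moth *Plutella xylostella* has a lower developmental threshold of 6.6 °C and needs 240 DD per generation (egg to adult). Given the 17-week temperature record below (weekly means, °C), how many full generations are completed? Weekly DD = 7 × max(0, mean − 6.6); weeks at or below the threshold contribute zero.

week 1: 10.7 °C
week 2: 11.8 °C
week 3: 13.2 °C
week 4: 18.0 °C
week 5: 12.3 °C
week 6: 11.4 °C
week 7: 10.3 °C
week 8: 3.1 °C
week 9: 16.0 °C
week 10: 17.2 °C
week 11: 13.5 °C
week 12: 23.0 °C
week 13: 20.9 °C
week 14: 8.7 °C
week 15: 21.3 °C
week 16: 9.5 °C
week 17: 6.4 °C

Weekly DD (7 × max(0, T̄ − 6.6)): 28.7, 36.4, 46.2, 79.8, 39.9, 33.6, 25.9, 0.0, 65.8, 74.2, 48.3, 114.8, 100.1, 14.7, 102.9, 20.3, 0.0.
Season total = 831.6 DD.
Complete generations = ⌊831.6 / 240⌋ = 3.

3 generations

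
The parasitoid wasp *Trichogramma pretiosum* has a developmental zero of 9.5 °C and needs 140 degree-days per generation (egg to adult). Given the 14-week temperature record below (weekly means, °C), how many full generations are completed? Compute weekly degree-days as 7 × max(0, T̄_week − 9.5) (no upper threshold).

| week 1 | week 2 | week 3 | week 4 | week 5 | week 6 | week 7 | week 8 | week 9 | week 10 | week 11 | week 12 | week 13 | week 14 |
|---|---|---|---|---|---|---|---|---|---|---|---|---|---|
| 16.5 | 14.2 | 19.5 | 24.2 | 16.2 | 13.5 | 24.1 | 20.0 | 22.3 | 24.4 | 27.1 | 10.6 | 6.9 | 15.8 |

Weekly DD (7 × max(0, T̄ − 9.5)): 49.0, 32.9, 70.0, 102.9, 46.9, 28.0, 102.2, 73.5, 89.6, 104.3, 123.2, 7.7, 0.0, 44.1.
Season total = 874.3 DD.
Complete generations = ⌊874.3 / 140⌋ = 6.

6 generations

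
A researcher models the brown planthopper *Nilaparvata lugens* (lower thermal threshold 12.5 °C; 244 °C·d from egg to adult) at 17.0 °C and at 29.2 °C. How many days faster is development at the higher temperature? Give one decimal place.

At 17.0 °C: 244 / (17.0 − 12.5) = 244 / 4.5 = 54.222 d.
At 29.2 °C: 244 / (29.2 − 12.5) = 244 / 16.7 = 14.611 d.
Difference = |54.222 − 14.611| = 39.611 ≈ 39.6 days.

39.6 days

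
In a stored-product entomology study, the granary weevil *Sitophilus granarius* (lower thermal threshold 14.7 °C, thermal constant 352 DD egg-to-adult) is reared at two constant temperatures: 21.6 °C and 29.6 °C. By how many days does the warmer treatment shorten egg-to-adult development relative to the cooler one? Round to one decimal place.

27.4 days

At 21.6 °C: 352 / (21.6 − 14.7) = 352 / 6.9 = 51.014 d.
At 29.6 °C: 352 / (29.6 − 14.7) = 352 / 14.9 = 23.624 d.
Difference = |51.014 − 23.624| = 27.390 ≈ 27.4 days.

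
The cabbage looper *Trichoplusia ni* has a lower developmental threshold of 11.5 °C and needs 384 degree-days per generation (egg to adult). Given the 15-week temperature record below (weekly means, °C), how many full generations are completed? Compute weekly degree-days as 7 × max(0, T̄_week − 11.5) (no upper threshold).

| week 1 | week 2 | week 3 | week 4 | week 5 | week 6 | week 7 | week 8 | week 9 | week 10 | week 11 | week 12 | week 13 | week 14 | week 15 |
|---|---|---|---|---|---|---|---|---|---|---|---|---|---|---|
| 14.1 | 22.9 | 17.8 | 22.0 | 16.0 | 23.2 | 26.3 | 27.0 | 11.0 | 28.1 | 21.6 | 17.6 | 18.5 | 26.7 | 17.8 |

2 generations

Weekly DD (7 × max(0, T̄ − 11.5)): 18.2, 79.8, 44.1, 73.5, 31.5, 81.9, 103.6, 108.5, 0.0, 116.2, 70.7, 42.7, 49.0, 106.4, 44.1.
Season total = 970.2 DD.
Complete generations = ⌊970.2 / 384⌋ = 2.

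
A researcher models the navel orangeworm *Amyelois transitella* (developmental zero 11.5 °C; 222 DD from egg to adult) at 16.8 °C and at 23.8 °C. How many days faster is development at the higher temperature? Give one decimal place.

23.8 days

At 16.8 °C: 222 / (16.8 − 11.5) = 222 / 5.3 = 41.887 d.
At 23.8 °C: 222 / (23.8 − 11.5) = 222 / 12.3 = 18.049 d.
Difference = |41.887 − 18.049| = 23.838 ≈ 23.8 days.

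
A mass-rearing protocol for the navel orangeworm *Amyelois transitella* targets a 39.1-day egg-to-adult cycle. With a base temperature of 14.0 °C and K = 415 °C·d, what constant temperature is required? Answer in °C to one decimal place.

Required daily accumulation = 415 / 39.1 = 10.614 DD/day.
T = T_base + 10.614 = 14.0 + 10.614 = 24.614 ≈ 24.6 °C.

24.6 °C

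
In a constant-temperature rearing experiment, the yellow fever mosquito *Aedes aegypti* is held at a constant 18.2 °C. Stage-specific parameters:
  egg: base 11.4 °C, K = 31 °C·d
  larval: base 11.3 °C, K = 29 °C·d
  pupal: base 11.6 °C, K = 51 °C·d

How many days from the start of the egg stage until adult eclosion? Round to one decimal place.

egg: 31 / (18.2 − 11.4) = 31 / 6.8 = 4.559 d.
larval: 29 / (18.2 − 11.3) = 29 / 6.9 = 4.203 d.
pupal: 51 / (18.2 − 11.6) = 51 / 6.6 = 7.727 d.
Sum = 16.489 ≈ 16.5 days.

16.5 days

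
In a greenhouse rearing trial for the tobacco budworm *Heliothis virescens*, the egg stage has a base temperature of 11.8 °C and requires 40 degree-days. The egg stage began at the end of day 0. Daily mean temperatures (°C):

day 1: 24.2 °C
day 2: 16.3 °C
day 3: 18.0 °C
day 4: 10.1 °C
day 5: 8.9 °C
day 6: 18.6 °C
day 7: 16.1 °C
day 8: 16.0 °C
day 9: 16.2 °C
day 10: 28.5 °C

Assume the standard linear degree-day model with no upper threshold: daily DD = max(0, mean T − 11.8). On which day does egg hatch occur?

Daily DD above 11.8 °C: 12.4, 4.5, 6.2, 0.0, 0.0, 6.8, 4.3, 4.2, 4.4, 16.7.
Cumulative: 12.4, 16.9, 23.1, 23.1, 23.1, 29.9, 34.2, 38.4, 42.8, 59.5.
The total first reaches 40 DD on day 9.

day 9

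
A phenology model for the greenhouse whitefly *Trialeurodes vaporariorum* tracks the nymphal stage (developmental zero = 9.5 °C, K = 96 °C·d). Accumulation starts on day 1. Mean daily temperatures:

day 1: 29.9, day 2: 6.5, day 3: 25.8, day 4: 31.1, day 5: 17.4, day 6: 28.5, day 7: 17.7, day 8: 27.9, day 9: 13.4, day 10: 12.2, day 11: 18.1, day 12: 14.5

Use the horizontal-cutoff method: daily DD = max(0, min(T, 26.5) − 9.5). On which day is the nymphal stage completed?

day 8

Daily DD above 9.5 °C (capped at 17.0): 17.0, 0.0, 16.3, 17.0, 7.9, 17.0, 8.2, 17.0, 3.9, 2.7, 8.6, 5.0.
Cumulative: 17.0, 17.0, 33.3, 50.3, 58.2, 75.2, 83.4, 100.4, 104.3, 107.0, 115.6, 120.6.
The total first reaches 96 DD on day 8.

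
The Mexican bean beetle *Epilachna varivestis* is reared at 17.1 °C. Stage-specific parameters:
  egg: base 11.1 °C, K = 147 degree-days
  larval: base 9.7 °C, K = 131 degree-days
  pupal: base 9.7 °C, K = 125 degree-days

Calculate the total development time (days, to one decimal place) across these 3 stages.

egg: 147 / (17.1 − 11.1) = 147 / 6.0 = 24.500 d.
larval: 131 / (17.1 − 9.7) = 131 / 7.4 = 17.703 d.
pupal: 125 / (17.1 − 9.7) = 125 / 7.4 = 16.892 d.
Sum = 59.095 ≈ 59.1 days.

59.1 days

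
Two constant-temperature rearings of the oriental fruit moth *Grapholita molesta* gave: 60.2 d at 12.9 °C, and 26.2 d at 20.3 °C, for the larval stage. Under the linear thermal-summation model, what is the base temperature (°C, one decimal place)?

Under the model K = D·(T − T_b), so D₁·(T₁ − T_b) = D₂·(T₂ − T_b).
60.2·(12.9 − T_b) = 26.2·(20.3 − T_b)
T_b = (60.2·12.9 − 26.2·20.3) / (60.2 − 26.2) = 244.72 / 34.0 = 7.198 °C ≈ 7.2 °C.

7.2 °C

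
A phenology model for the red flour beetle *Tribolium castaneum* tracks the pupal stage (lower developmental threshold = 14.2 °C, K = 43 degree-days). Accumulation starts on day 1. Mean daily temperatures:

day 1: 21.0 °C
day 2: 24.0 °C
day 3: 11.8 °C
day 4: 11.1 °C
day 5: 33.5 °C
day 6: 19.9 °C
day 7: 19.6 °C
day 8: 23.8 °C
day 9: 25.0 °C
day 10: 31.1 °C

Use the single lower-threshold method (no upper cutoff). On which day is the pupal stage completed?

day 7

Daily DD above 14.2 °C: 6.8, 9.8, 0.0, 0.0, 19.3, 5.7, 5.4, 9.6, 10.8, 16.9.
Cumulative: 6.8, 16.6, 16.6, 16.6, 35.9, 41.6, 47.0, 56.6, 67.4, 84.3.
The total first reaches 43 DD on day 7.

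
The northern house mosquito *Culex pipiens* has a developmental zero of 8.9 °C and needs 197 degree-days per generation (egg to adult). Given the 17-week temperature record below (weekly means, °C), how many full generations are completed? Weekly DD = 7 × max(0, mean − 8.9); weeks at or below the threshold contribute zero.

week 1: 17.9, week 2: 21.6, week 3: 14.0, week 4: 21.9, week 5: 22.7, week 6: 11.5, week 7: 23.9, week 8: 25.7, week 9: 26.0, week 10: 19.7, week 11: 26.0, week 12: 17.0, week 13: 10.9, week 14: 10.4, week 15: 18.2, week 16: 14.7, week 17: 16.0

5 generations

Weekly DD (7 × max(0, T̄ − 8.9)): 63.0, 88.9, 35.7, 91.0, 96.6, 18.2, 105.0, 117.6, 119.7, 75.6, 119.7, 56.7, 14.0, 10.5, 65.1, 40.6, 49.7.
Season total = 1167.6 DD.
Complete generations = ⌊1167.6 / 197⌋ = 5.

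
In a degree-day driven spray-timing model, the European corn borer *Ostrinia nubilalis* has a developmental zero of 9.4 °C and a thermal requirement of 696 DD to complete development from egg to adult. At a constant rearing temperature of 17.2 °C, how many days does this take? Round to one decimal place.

Daily accumulation = 17.2 − 9.4 = 7.8 DD/day.
Duration = 696 / 7.8 = 89.231 ≈ 89.2 days.

89.2 days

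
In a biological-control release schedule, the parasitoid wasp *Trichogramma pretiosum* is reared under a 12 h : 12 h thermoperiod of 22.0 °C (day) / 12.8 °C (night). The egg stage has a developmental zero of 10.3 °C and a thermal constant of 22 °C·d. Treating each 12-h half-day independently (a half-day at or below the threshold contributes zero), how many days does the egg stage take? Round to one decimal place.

3.1 days

Day half: max(0, 22.0 − 10.3) × 0.5 = 11.7 × 0.5 = 5.85 DD.
Night half: max(0, 12.8 − 10.3) × 0.5 = 2.5 × 0.5 = 1.25 DD.
Per 24 h: 7.10 DD/day.
Duration = 22 / 7.10 = 3.099 ≈ 3.1 days.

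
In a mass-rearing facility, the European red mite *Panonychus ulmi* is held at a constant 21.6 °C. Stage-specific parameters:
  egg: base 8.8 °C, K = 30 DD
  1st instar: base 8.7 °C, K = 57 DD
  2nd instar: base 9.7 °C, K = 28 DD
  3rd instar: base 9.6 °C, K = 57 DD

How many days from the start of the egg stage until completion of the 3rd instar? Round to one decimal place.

egg: 30 / (21.6 − 8.8) = 30 / 12.8 = 2.344 d.
1st instar: 57 / (21.6 − 8.7) = 57 / 12.9 = 4.419 d.
2nd instar: 28 / (21.6 − 9.7) = 28 / 11.9 = 2.353 d.
3rd instar: 57 / (21.6 − 9.6) = 57 / 12.0 = 4.750 d.
Sum = 13.865 ≈ 13.9 days.

13.9 days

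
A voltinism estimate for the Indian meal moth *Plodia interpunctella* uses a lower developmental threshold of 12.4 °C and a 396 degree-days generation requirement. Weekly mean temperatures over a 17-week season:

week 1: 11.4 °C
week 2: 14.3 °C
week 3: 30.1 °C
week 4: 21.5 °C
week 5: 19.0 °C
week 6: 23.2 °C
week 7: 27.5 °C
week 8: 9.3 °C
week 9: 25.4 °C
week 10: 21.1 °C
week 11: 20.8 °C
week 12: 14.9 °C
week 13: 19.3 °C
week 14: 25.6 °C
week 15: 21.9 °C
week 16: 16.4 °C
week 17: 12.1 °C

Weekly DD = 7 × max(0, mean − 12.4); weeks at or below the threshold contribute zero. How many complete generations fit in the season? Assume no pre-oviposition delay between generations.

2 generations

Weekly DD (7 × max(0, T̄ − 12.4)): 0.0, 13.3, 123.9, 63.7, 46.2, 75.6, 105.7, 0.0, 91.0, 60.9, 58.8, 17.5, 48.3, 92.4, 66.5, 28.0, 0.0.
Season total = 891.8 DD.
Complete generations = ⌊891.8 / 396⌋ = 2.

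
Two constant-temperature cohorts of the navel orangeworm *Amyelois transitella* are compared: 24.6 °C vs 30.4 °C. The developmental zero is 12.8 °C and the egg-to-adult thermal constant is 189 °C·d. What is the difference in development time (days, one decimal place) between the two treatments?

At 24.6 °C: 189 / (24.6 − 12.8) = 189 / 11.8 = 16.017 d.
At 30.4 °C: 189 / (30.4 − 12.8) = 189 / 17.6 = 10.739 d.
Difference = |16.017 − 10.739| = 5.278 ≈ 5.3 days.

5.3 days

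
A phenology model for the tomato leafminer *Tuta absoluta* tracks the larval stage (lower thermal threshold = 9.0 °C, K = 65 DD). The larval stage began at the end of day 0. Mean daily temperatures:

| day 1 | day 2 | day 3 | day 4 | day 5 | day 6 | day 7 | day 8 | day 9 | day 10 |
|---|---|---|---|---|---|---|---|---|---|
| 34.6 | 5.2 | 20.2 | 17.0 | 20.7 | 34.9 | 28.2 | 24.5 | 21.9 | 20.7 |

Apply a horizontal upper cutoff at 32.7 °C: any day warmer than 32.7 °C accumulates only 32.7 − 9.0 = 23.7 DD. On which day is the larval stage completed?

day 6

Daily DD above 9.0 °C (capped at 23.7): 23.7, 0.0, 11.2, 8.0, 11.7, 23.7, 19.2, 15.5, 12.9, 11.7.
Cumulative: 23.7, 23.7, 34.9, 42.9, 54.6, 78.3, 97.5, 113.0, 125.9, 137.6.
The total first reaches 65 DD on day 6.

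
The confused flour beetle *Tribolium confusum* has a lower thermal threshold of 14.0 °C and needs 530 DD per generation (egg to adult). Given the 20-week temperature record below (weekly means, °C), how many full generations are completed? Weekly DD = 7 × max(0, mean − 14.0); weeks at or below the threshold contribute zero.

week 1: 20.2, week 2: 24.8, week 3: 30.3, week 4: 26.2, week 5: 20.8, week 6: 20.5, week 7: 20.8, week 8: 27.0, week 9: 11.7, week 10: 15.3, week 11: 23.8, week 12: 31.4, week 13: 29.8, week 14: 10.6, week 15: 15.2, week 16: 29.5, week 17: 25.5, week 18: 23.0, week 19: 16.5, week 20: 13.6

2 generations

Weekly DD (7 × max(0, T̄ − 14.0)): 43.4, 75.6, 114.1, 85.4, 47.6, 45.5, 47.6, 91.0, 0.0, 9.1, 68.6, 121.8, 110.6, 0.0, 8.4, 108.5, 80.5, 63.0, 17.5, 0.0.
Season total = 1138.2 DD.
Complete generations = ⌊1138.2 / 530⌋ = 2.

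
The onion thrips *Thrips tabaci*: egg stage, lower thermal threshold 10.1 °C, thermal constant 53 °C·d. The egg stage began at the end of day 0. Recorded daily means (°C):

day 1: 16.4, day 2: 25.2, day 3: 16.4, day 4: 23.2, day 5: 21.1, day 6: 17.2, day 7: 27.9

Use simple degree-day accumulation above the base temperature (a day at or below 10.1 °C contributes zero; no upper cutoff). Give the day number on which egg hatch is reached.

Daily DD above 10.1 °C: 6.3, 15.1, 6.3, 13.1, 11.0, 7.1, 17.8.
Cumulative: 6.3, 21.4, 27.7, 40.8, 51.8, 58.9, 76.7.
The total first reaches 53 DD on day 6.

day 6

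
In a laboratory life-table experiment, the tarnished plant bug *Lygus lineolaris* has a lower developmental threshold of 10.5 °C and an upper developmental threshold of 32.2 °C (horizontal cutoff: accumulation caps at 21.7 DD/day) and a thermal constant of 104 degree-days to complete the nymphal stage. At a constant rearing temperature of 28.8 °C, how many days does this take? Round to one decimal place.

5.7 days

Daily accumulation = 28.8 − 10.5 = 18.3 DD/day.
Duration = 104 / 18.3 = 5.683 ≈ 5.7 days.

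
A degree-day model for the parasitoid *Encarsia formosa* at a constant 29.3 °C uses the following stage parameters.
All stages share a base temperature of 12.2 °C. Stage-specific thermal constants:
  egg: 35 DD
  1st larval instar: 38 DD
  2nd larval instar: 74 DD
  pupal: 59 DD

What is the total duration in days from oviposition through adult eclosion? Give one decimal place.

Daily accumulation at 29.3 °C = 29.3 − 12.2 = 17.1 DD/day.
Total K = 35 + 38 + 74 + 59 = 206 DD.
Total duration = 206 / 17.1 = 12.047 ≈ 12.0 days.

12.0 days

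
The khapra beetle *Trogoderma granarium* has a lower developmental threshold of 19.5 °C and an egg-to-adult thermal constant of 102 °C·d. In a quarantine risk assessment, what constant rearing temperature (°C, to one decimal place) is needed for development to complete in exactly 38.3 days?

Required daily accumulation = 102 / 38.3 = 2.663 DD/day.
T = T_base + 2.663 = 19.5 + 2.663 = 22.163 ≈ 22.2 °C.

22.2 °C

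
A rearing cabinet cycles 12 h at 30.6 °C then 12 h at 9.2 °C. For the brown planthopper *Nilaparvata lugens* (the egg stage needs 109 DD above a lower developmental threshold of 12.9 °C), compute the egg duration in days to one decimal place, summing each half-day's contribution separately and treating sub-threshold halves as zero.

12.3 days

Day half: max(0, 30.6 − 12.9) × 0.5 = 17.7 × 0.5 = 8.85 DD.
Night half: max(0, 9.2 − 12.9) × 0.5 = 0.0 × 0.5 = 0.00 DD.
Per 24 h: 8.85 DD/day.
Duration = 109 / 8.85 = 12.316 ≈ 12.3 days.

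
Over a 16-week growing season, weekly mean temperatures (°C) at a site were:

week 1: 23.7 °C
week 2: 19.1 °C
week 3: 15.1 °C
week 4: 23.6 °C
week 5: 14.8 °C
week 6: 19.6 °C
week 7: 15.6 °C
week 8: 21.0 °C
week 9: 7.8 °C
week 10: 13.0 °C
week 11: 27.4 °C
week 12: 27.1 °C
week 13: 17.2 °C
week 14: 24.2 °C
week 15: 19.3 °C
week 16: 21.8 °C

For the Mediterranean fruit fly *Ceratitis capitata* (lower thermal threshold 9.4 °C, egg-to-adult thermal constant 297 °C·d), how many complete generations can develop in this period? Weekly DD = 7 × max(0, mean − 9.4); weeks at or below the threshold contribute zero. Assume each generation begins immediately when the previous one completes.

Weekly DD (7 × max(0, T̄ − 9.4)): 100.1, 67.9, 39.9, 99.4, 37.8, 71.4, 43.4, 81.2, 0.0, 25.2, 126.0, 123.9, 54.6, 103.6, 69.3, 86.8.
Season total = 1130.5 DD.
Complete generations = ⌊1130.5 / 297⌋ = 3.

3 generations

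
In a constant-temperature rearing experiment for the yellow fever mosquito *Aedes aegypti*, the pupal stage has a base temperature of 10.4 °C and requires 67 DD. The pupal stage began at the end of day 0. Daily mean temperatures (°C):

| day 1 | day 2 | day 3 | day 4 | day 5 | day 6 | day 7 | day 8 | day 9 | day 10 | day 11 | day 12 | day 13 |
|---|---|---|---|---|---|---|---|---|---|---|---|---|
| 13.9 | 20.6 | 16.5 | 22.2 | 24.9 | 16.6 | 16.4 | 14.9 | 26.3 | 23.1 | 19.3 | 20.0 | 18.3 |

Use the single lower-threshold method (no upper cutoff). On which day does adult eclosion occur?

Daily DD above 10.4 °C: 3.5, 10.2, 6.1, 11.8, 14.5, 6.2, 6.0, 4.5, 15.9, 12.7, 8.9, 9.6, 7.9.
Cumulative: 3.5, 13.7, 19.8, 31.6, 46.1, 52.3, 58.3, 62.8, 78.7, 91.4, 100.3, 109.9, 117.8.
The total first reaches 67 DD on day 9.

day 9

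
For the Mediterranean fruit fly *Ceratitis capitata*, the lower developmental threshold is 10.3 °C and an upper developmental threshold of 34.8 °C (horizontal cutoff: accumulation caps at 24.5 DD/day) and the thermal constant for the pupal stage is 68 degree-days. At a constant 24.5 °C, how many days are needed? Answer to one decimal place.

4.8 days

Daily accumulation = 24.5 − 10.3 = 14.2 DD/day.
Duration = 68 / 14.2 = 4.789 ≈ 4.8 days.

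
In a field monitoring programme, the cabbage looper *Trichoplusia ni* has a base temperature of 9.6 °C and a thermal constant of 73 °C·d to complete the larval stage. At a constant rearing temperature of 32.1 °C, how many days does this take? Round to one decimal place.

3.2 days

Daily accumulation = 32.1 − 9.6 = 22.5 DD/day.
Duration = 73 / 22.5 = 3.244 ≈ 3.2 days.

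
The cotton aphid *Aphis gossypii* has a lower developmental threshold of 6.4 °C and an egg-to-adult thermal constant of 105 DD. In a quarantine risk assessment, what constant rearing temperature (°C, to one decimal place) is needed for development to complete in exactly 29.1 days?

10.0 °C

Required daily accumulation = 105 / 29.1 = 3.608 DD/day.
T = T_base + 3.608 = 6.4 + 3.608 = 10.008 ≈ 10.0 °C.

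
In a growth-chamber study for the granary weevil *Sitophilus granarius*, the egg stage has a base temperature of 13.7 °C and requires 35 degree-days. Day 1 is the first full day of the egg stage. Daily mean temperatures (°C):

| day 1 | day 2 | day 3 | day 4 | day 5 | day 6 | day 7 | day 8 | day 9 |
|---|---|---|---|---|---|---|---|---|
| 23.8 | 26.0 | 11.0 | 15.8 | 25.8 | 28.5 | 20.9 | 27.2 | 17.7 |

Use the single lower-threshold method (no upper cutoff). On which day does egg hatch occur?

day 5

Daily DD above 13.7 °C: 10.1, 12.3, 0.0, 2.1, 12.1, 14.8, 7.2, 13.5, 4.0.
Cumulative: 10.1, 22.4, 22.4, 24.5, 36.6, 51.4, 58.6, 72.1, 76.1.
The total first reaches 35 DD on day 5.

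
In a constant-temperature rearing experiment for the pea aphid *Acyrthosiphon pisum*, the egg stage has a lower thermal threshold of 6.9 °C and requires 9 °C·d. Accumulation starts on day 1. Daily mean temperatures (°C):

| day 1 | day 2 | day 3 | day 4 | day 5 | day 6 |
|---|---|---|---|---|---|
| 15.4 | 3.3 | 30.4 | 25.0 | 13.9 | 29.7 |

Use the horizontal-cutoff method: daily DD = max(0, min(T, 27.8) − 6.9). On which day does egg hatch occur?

day 3

Daily DD above 6.9 °C (capped at 20.9): 8.5, 0.0, 20.9, 18.1, 7.0, 20.9.
Cumulative: 8.5, 8.5, 29.4, 47.5, 54.5, 75.4.
The total first reaches 9 DD on day 3.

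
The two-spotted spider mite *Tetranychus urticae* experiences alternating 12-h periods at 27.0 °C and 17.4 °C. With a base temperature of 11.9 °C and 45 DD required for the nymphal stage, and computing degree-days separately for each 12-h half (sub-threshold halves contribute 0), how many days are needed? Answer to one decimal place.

4.4 days

Day half: max(0, 27.0 − 11.9) × 0.5 = 15.1 × 0.5 = 7.55 DD.
Night half: max(0, 17.4 − 11.9) × 0.5 = 5.5 × 0.5 = 2.75 DD.
Per 24 h: 10.30 DD/day.
Duration = 45 / 10.30 = 4.369 ≈ 4.4 days.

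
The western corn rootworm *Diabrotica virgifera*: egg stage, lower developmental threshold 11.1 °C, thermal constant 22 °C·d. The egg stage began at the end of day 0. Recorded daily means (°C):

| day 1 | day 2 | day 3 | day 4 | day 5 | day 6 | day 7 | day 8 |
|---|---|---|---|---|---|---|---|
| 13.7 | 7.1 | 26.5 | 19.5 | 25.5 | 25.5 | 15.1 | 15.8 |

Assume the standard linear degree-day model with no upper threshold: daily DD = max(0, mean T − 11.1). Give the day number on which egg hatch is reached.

day 4

Daily DD above 11.1 °C: 2.6, 0.0, 15.4, 8.4, 14.4, 14.4, 4.0, 4.7.
Cumulative: 2.6, 2.6, 18.0, 26.4, 40.8, 55.2, 59.2, 63.9.
The total first reaches 22 DD on day 4.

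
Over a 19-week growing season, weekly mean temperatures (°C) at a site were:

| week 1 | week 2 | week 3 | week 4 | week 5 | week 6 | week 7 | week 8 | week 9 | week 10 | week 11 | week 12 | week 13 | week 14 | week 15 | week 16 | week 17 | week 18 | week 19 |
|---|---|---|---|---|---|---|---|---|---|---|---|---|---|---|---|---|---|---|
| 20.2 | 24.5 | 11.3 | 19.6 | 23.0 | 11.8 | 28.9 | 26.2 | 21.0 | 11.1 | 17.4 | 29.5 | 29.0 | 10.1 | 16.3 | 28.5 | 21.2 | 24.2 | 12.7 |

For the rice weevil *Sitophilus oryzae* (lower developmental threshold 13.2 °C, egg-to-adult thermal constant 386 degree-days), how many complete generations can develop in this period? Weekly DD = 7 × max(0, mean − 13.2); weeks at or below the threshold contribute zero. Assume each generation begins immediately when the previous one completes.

Weekly DD (7 × max(0, T̄ − 13.2)): 49.0, 79.1, 0.0, 44.8, 68.6, 0.0, 109.9, 91.0, 54.6, 0.0, 29.4, 114.1, 110.6, 0.0, 21.7, 107.1, 56.0, 77.0, 0.0.
Season total = 1012.9 DD.
Complete generations = ⌊1012.9 / 386⌋ = 2.

2 generations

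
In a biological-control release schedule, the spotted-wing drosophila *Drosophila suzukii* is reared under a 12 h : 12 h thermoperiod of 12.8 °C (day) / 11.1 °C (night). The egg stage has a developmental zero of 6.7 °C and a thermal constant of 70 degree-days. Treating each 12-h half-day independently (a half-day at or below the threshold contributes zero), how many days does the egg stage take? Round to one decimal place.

Day half: max(0, 12.8 − 6.7) × 0.5 = 6.1 × 0.5 = 3.05 DD.
Night half: max(0, 11.1 − 6.7) × 0.5 = 4.4 × 0.5 = 2.20 DD.
Per 24 h: 5.25 DD/day.
Duration = 70 / 5.25 = 13.333 ≈ 13.3 days.

13.3 days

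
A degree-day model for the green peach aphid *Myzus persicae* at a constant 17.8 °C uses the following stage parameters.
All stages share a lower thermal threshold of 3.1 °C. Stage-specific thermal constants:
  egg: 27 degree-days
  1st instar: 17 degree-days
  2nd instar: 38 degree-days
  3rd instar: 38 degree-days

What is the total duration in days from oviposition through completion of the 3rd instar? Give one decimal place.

8.2 days

Daily accumulation at 17.8 °C = 17.8 − 3.1 = 14.7 DD/day.
Total K = 27 + 17 + 38 + 38 = 120 DD.
Total duration = 120 / 14.7 = 8.163 ≈ 8.2 days.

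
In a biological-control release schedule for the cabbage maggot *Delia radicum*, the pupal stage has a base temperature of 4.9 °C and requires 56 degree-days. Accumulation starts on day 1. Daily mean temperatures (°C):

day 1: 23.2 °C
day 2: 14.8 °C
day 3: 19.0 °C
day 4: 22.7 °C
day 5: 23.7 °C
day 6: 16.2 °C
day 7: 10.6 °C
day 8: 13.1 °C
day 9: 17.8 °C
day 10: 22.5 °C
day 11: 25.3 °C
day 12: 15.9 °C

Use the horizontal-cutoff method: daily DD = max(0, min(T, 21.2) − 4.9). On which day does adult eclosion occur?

Daily DD above 4.9 °C (capped at 16.3): 16.3, 9.9, 14.1, 16.3, 16.3, 11.3, 5.7, 8.2, 12.9, 16.3, 16.3, 11.0.
Cumulative: 16.3, 26.2, 40.3, 56.6, 72.9, 84.2, 89.9, 98.1, 111.0, 127.3, 143.6, 154.6.
The total first reaches 56 DD on day 4.

day 4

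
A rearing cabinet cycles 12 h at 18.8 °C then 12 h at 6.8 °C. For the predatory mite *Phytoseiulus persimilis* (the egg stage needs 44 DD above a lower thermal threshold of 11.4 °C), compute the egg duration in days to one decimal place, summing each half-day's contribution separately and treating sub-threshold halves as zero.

11.9 days

Day half: max(0, 18.8 − 11.4) × 0.5 = 7.4 × 0.5 = 3.70 DD.
Night half: max(0, 6.8 − 11.4) × 0.5 = 0.0 × 0.5 = 0.00 DD.
Per 24 h: 3.70 DD/day.
Duration = 44 / 3.70 = 11.892 ≈ 11.9 days.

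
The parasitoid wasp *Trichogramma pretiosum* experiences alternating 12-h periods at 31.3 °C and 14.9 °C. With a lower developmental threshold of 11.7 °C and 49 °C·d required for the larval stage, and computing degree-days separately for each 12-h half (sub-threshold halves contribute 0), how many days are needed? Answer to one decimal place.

4.3 days

Day half: max(0, 31.3 − 11.7) × 0.5 = 19.6 × 0.5 = 9.80 DD.
Night half: max(0, 14.9 − 11.7) × 0.5 = 3.2 × 0.5 = 1.60 DD.
Per 24 h: 11.40 DD/day.
Duration = 49 / 11.40 = 4.298 ≈ 4.3 days.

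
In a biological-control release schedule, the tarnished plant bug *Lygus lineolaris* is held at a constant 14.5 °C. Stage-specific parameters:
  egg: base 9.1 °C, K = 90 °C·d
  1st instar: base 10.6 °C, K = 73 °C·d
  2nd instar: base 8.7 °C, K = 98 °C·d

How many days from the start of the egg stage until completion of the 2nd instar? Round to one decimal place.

egg: 90 / (14.5 − 9.1) = 90 / 5.4 = 16.667 d.
1st instar: 73 / (14.5 − 10.6) = 73 / 3.9 = 18.718 d.
2nd instar: 98 / (14.5 − 8.7) = 98 / 5.8 = 16.897 d.
Sum = 52.281 ≈ 52.3 days.

52.3 days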